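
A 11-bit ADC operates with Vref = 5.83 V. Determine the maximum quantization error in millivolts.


The maximum quantization error is +/- LSB/2.
LSB = Vref / 2^n = 5.83 / 2048 = 0.00284668 V
Max error = LSB / 2 = 0.00284668 / 2 = 0.00142334 V
Max error = 1.4233 mV

1.4233 mV


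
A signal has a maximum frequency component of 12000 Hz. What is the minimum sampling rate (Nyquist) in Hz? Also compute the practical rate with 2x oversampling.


By Nyquist theorem, fs_min = 2 * fmax.
fs_min = 2 * 12000 = 24000 Hz
Practical rate = 2 * fs_min = 2 * 24000 = 48000 Hz

fs_min = 24000 Hz, fs_practical = 48000 Hz


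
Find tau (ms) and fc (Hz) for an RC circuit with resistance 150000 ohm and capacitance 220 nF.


Time constant: tau = R * C.
tau = 150000 * 2.20e-07 = 0.033 s
tau = 33.0 ms
Cutoff frequency: fc = 1 / (2*pi*R*C).
fc = 1 / (2*pi*0.033) = 4.82 Hz

tau = 33.0 ms, fc = 4.82 Hz


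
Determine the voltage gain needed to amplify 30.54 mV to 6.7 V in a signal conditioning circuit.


Gain = Vout / Vin (converting to same units).
G = 6.7 V / 30.54 mV
G = 6700.0 mV / 30.54 mV
G = 219.38

219.38


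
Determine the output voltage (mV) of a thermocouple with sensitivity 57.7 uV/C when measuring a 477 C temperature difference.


The thermocouple output V = sensitivity * dT.
V = 57.7 uV/C * 477 C
V = 27522.9 uV
V = 27.523 mV

27.523 mV


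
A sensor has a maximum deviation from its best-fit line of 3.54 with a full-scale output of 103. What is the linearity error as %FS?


Linearity error = (max deviation / full scale) * 100%.
Linearity = (3.54 / 103) * 100
Linearity = 3.437 %FS

3.437 %FS


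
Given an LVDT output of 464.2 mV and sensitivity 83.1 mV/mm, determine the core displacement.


Displacement = Vout / sensitivity.
d = 464.2 / 83.1
d = 5.586 mm

5.586 mm


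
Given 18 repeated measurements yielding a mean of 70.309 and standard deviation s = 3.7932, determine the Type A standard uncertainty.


The standard uncertainty for Type A evaluation is u = s / sqrt(n).
u = 3.7932 / sqrt(18)
u = 3.7932 / 4.2426
u = 0.8941

0.8941


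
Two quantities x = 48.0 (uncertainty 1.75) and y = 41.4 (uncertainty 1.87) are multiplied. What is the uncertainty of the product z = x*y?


For a product z = x*y, the relative uncertainty is:
uz/z = sqrt((ux/x)^2 + (uy/y)^2)
Relative uncertainties: ux/x = 1.75/48.0 = 0.036458
uy/y = 1.87/41.4 = 0.045169
z = 48.0 * 41.4 = 1987.2
uz = 1987.2 * sqrt(0.036458^2 + 0.045169^2) = 115.351

115.351


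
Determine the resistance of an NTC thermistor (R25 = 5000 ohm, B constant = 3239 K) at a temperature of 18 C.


NTC thermistor equation: Rt = R25 * exp(B * (1/T - 1/T25)).
T in Kelvin: 291.15 K, T25 = 298.15 K
1/T - 1/T25 = 1/291.15 - 1/298.15 = 8.064e-05
B * (1/T - 1/T25) = 3239 * 8.064e-05 = 0.2612
Rt = 5000 * exp(0.2612) = 6492.4 ohm

6492.4 ohm


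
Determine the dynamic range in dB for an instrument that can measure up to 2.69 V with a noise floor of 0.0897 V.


Dynamic range = 20 * log10(Vmax / Vnoise).
DR = 20 * log10(2.69 / 0.0897)
DR = 20 * log10(29.99)
DR = 29.54 dB

29.54 dB


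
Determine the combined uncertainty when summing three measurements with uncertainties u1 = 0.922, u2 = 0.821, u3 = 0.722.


For a sum of independent quantities, uc = sqrt(u1^2 + u2^2 + u3^2).
uc = sqrt(0.922^2 + 0.821^2 + 0.722^2)
uc = sqrt(0.850084 + 0.674041 + 0.521284)
uc = 1.4302

1.4302


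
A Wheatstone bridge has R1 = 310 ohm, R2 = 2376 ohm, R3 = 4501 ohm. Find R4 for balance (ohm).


At balance: R1*R4 = R2*R3, so R4 = R2*R3/R1.
R4 = 2376 * 4501 / 310
R4 = 10694376 / 310
R4 = 34497.99 ohm

34497.99 ohm


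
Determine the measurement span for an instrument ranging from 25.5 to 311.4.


Span = upper range - lower range.
Span = 311.4 - (25.5)
Span = 285.9

285.9


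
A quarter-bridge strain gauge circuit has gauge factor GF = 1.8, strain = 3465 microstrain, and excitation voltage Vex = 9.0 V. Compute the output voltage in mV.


Quarter bridge output: Vout = (GF * epsilon * Vex) / 4.
Vout = (1.8 * 3465e-6 * 9.0) / 4
Vout = 0.056133 / 4 V
Vout = 0.01403325 V = 14.0332 mV

14.0332 mV


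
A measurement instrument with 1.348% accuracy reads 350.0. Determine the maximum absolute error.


Absolute error = (accuracy% / 100) * reading.
Error = (1.348 / 100) * 350.0
Error = 0.01348 * 350.0
Error = 4.718

4.718


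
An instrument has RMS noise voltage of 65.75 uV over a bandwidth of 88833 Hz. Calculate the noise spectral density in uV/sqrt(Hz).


Noise spectral density = Vrms / sqrt(BW).
NSD = 65.75 / sqrt(88833)
NSD = 65.75 / 298.0487
NSD = 0.2206 uV/sqrt(Hz)

0.2206 uV/sqrt(Hz)


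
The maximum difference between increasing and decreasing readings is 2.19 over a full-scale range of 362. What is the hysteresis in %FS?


Hysteresis = (max difference / full scale) * 100%.
H = (2.19 / 362) * 100
H = 0.605 %FS

0.605 %FS


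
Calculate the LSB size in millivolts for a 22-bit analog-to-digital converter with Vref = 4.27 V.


The resolution (LSB) of an ADC is Vref / 2^n.
LSB = 4.27 / 2^22
LSB = 4.27 / 4194304
LSB = 1.02e-06 V = 0.00101805 mV

0.00101805 mV


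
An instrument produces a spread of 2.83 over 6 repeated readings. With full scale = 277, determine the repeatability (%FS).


Repeatability = (spread / full scale) * 100%.
R = (2.83 / 277) * 100
R = 1.022 %FS

1.022 %FS


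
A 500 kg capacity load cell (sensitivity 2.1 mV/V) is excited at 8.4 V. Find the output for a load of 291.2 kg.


Vout = rated_output * Vex * (load / capacity).
Vout = 2.1 * 8.4 * (291.2 / 500)
Vout = 2.1 * 8.4 * 0.5824
Vout = 10.274 mV

10.274 mV


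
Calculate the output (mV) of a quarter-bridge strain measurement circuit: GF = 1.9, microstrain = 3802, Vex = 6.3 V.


Quarter bridge output: Vout = (GF * epsilon * Vex) / 4.
Vout = (1.9 * 3802e-6 * 6.3) / 4
Vout = 0.04550994 / 4 V
Vout = 0.01137748 V = 11.3775 mV

11.3775 mV


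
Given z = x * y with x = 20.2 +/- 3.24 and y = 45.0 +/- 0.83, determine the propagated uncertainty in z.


For a product z = x*y, the relative uncertainty is:
uz/z = sqrt((ux/x)^2 + (uy/y)^2)
Relative uncertainties: ux/x = 3.24/20.2 = 0.160396
uy/y = 0.83/45.0 = 0.018444
z = 20.2 * 45.0 = 909.0
uz = 909.0 * sqrt(0.160396^2 + 0.018444^2) = 146.761

146.761


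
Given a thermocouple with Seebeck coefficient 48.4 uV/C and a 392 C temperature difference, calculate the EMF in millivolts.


The thermocouple output V = sensitivity * dT.
V = 48.4 uV/C * 392 C
V = 18972.8 uV
V = 18.973 mV

18.973 mV


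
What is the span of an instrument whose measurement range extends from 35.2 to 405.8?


Span = upper range - lower range.
Span = 405.8 - (35.2)
Span = 370.6

370.6


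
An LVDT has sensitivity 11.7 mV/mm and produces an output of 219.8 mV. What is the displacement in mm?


Displacement = Vout / sensitivity.
d = 219.8 / 11.7
d = 18.786 mm

18.786 mm


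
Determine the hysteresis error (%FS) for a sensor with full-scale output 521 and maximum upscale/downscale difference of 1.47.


Hysteresis = (max difference / full scale) * 100%.
H = (1.47 / 521) * 100
H = 0.282 %FS

0.282 %FS


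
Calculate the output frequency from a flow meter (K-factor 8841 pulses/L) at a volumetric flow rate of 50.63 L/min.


Frequency = K * Q / 60 (converting L/min to L/s).
f = 8841 * 50.63 / 60
f = 447619.83 / 60
f = 7460.33 Hz

7460.33 Hz


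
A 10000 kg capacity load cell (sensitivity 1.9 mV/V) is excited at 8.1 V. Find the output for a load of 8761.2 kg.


Vout = rated_output * Vex * (load / capacity).
Vout = 1.9 * 8.1 * (8761.2 / 10000)
Vout = 1.9 * 8.1 * 0.87612
Vout = 13.483 mV

13.483 mV


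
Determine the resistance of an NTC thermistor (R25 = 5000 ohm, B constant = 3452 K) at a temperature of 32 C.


NTC thermistor equation: Rt = R25 * exp(B * (1/T - 1/T25)).
T in Kelvin: 305.15 K, T25 = 298.15 K
1/T - 1/T25 = 1/305.15 - 1/298.15 = -7.694e-05
B * (1/T - 1/T25) = 3452 * -7.694e-05 = -0.2656
Rt = 5000 * exp(-0.2656) = 3833.7 ohm

3833.7 ohm


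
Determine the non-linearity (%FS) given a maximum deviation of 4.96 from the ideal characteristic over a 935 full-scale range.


Linearity error = (max deviation / full scale) * 100%.
Linearity = (4.96 / 935) * 100
Linearity = 0.53 %FS

0.53 %FS


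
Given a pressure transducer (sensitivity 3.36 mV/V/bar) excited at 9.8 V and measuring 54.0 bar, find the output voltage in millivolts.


Output = sensitivity * Vex * P.
Vout = 3.36 * 9.8 * 54.0
Vout = 32.928 * 54.0
Vout = 1778.11 mV

1778.11 mV


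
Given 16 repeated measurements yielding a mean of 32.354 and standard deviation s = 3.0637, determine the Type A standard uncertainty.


The standard uncertainty for Type A evaluation is u = s / sqrt(n).
u = 3.0637 / sqrt(16)
u = 3.0637 / 4.0
u = 0.7659

0.7659


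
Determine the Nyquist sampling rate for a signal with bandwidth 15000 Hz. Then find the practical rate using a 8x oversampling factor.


By Nyquist theorem, fs_min = 2 * fmax.
fs_min = 2 * 15000 = 30000 Hz
Practical rate = 8 * fs_min = 8 * 30000 = 240000 Hz

fs_min = 30000 Hz, fs_practical = 240000 Hz


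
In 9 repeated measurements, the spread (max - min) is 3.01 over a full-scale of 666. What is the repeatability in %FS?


Repeatability = (spread / full scale) * 100%.
R = (3.01 / 666) * 100
R = 0.452 %FS

0.452 %FS


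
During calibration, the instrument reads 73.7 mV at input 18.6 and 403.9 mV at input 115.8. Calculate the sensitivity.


Sensitivity = (y2 - y1) / (x2 - x1).
S = (403.9 - 73.7) / (115.8 - 18.6)
S = 330.2 / 97.2
S = 3.3971 mV/unit

3.3971 mV/unit


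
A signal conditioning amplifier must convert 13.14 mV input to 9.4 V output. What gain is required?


Gain = Vout / Vin (converting to same units).
G = 9.4 V / 13.14 mV
G = 9400.0 mV / 13.14 mV
G = 715.37

715.37


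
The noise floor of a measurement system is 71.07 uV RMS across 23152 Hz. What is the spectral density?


Noise spectral density = Vrms / sqrt(BW).
NSD = 71.07 / sqrt(23152)
NSD = 71.07 / 152.1578
NSD = 0.4671 uV/sqrt(Hz)

0.4671 uV/sqrt(Hz)


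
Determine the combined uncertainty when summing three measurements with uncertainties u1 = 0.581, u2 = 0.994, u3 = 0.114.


For a sum of independent quantities, uc = sqrt(u1^2 + u2^2 + u3^2).
uc = sqrt(0.581^2 + 0.994^2 + 0.114^2)
uc = sqrt(0.337561 + 0.988036 + 0.012996)
uc = 1.157

1.157


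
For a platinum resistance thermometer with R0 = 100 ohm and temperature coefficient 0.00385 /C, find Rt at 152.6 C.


The RTD equation: Rt = R0 * (1 + alpha * T).
Rt = 100 * (1 + 0.00385 * 152.6)
Rt = 100 * (1 + 0.58751)
Rt = 100 * 1.58751
Rt = 158.751 ohm

158.751 ohm


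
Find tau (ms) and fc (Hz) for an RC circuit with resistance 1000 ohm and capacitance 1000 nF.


Time constant: tau = R * C.
tau = 1000 * 1.00e-06 = 0.001 s
tau = 1.0 ms
Cutoff frequency: fc = 1 / (2*pi*R*C).
fc = 1 / (2*pi*0.001) = 159.15 Hz

tau = 1.0 ms, fc = 159.15 Hz


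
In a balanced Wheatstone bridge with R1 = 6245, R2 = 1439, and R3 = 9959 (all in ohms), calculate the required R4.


At balance: R1*R4 = R2*R3, so R4 = R2*R3/R1.
R4 = 1439 * 9959 / 6245
R4 = 14331001 / 6245
R4 = 2294.8 ohm

2294.8 ohm


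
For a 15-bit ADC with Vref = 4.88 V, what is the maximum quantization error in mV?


The maximum quantization error is +/- LSB/2.
LSB = Vref / 2^n = 4.88 / 32768 = 0.00014893 V
Max error = LSB / 2 = 0.00014893 / 2 = 7.446e-05 V
Max error = 0.0745 mV

0.0745 mV


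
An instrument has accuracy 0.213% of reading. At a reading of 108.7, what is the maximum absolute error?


Absolute error = (accuracy% / 100) * reading.
Error = (0.213 / 100) * 108.7
Error = 0.00213 * 108.7
Error = 0.2315

0.2315


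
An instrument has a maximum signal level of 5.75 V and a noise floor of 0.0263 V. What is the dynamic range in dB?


Dynamic range = 20 * log10(Vmax / Vnoise).
DR = 20 * log10(5.75 / 0.0263)
DR = 20 * log10(218.63)
DR = 46.79 dB

46.79 dB


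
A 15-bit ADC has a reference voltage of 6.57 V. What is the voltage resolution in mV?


The resolution (LSB) of an ADC is Vref / 2^n.
LSB = 6.57 / 2^15
LSB = 6.57 / 32768
LSB = 0.0002005 V = 0.20050049 mV

0.20050049 mV


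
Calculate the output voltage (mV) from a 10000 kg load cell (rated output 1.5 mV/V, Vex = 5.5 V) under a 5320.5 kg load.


Vout = rated_output * Vex * (load / capacity).
Vout = 1.5 * 5.5 * (5320.5 / 10000)
Vout = 1.5 * 5.5 * 0.53205
Vout = 4.389 mV

4.389 mV


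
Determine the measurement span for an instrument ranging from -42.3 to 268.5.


Span = upper range - lower range.
Span = 268.5 - (-42.3)
Span = 310.8

310.8


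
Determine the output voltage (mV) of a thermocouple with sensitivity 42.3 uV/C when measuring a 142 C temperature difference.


The thermocouple output V = sensitivity * dT.
V = 42.3 uV/C * 142 C
V = 6006.6 uV
V = 6.007 mV

6.007 mV


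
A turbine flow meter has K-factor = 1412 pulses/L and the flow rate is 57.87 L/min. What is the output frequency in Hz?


Frequency = K * Q / 60 (converting L/min to L/s).
f = 1412 * 57.87 / 60
f = 81712.44 / 60
f = 1361.87 Hz

1361.87 Hz


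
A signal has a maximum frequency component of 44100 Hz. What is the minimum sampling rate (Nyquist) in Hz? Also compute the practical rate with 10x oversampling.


By Nyquist theorem, fs_min = 2 * fmax.
fs_min = 2 * 44100 = 88200 Hz
Practical rate = 10 * fs_min = 10 * 88200 = 882000 Hz

fs_min = 88200 Hz, fs_practical = 882000 Hz


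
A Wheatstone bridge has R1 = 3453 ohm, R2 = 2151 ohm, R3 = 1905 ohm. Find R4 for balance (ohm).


At balance: R1*R4 = R2*R3, so R4 = R2*R3/R1.
R4 = 2151 * 1905 / 3453
R4 = 4097655 / 3453
R4 = 1186.69 ohm

1186.69 ohm


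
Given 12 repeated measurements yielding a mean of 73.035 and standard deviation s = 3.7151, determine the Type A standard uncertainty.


The standard uncertainty for Type A evaluation is u = s / sqrt(n).
u = 3.7151 / sqrt(12)
u = 3.7151 / 3.4641
u = 1.0725

1.0725


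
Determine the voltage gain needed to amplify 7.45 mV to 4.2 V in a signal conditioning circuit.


Gain = Vout / Vin (converting to same units).
G = 4.2 V / 7.45 mV
G = 4200.0 mV / 7.45 mV
G = 563.76

563.76


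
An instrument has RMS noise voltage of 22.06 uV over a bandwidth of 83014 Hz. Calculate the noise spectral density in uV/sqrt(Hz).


Noise spectral density = Vrms / sqrt(BW).
NSD = 22.06 / sqrt(83014)
NSD = 22.06 / 288.1215
NSD = 0.0766 uV/sqrt(Hz)

0.0766 uV/sqrt(Hz)


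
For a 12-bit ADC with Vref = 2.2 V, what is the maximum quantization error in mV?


The maximum quantization error is +/- LSB/2.
LSB = Vref / 2^n = 2.2 / 4096 = 0.00053711 V
Max error = LSB / 2 = 0.00053711 / 2 = 0.00026855 V
Max error = 0.2686 mV

0.2686 mV


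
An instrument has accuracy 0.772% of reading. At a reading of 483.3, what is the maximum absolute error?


Absolute error = (accuracy% / 100) * reading.
Error = (0.772 / 100) * 483.3
Error = 0.00772 * 483.3
Error = 3.7311

3.7311


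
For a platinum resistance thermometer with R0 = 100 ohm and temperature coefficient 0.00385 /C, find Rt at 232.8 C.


The RTD equation: Rt = R0 * (1 + alpha * T).
Rt = 100 * (1 + 0.00385 * 232.8)
Rt = 100 * (1 + 0.89628)
Rt = 100 * 1.89628
Rt = 189.628 ohm

189.628 ohm


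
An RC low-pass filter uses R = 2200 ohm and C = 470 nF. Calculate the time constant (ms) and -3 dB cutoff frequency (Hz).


Time constant: tau = R * C.
tau = 2200 * 4.70e-07 = 0.001034 s
tau = 1.034 ms
Cutoff frequency: fc = 1 / (2*pi*R*C).
fc = 1 / (2*pi*0.001034) = 153.92 Hz

tau = 1.034 ms, fc = 153.92 Hz


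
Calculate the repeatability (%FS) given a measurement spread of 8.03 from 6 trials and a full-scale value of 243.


Repeatability = (spread / full scale) * 100%.
R = (8.03 / 243) * 100
R = 3.305 %FS

3.305 %FS


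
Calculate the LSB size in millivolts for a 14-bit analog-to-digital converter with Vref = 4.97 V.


The resolution (LSB) of an ADC is Vref / 2^n.
LSB = 4.97 / 2^14
LSB = 4.97 / 16384
LSB = 0.00030334 V = 0.30334473 mV

0.30334473 mV


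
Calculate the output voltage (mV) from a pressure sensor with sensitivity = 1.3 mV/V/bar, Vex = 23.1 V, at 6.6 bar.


Output = sensitivity * Vex * P.
Vout = 1.3 * 23.1 * 6.6
Vout = 30.03 * 6.6
Vout = 198.2 mV

198.2 mV


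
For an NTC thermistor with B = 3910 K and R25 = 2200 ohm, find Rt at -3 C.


NTC thermistor equation: Rt = R25 * exp(B * (1/T - 1/T25)).
T in Kelvin: 270.15 K, T25 = 298.15 K
1/T - 1/T25 = 1/270.15 - 1/298.15 = 0.00034763
B * (1/T - 1/T25) = 3910 * 0.00034763 = 1.3592
Rt = 2200 * exp(1.3592) = 8565.1 ohm

8565.1 ohm


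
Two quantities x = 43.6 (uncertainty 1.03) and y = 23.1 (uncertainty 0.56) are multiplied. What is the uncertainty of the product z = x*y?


For a product z = x*y, the relative uncertainty is:
uz/z = sqrt((ux/x)^2 + (uy/y)^2)
Relative uncertainties: ux/x = 1.03/43.6 = 0.023624
uy/y = 0.56/23.1 = 0.024242
z = 43.6 * 23.1 = 1007.2
uz = 1007.2 * sqrt(0.023624^2 + 0.024242^2) = 34.092

34.092


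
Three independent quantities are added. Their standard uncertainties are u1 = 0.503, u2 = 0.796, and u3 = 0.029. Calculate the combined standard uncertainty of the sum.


For a sum of independent quantities, uc = sqrt(u1^2 + u2^2 + u3^2).
uc = sqrt(0.503^2 + 0.796^2 + 0.029^2)
uc = sqrt(0.253009 + 0.633616 + 0.000841)
uc = 0.9421

0.9421


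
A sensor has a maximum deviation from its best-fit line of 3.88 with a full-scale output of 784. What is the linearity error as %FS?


Linearity error = (max deviation / full scale) * 100%.
Linearity = (3.88 / 784) * 100
Linearity = 0.495 %FS

0.495 %FS


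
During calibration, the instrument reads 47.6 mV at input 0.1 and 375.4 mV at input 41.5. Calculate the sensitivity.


Sensitivity = (y2 - y1) / (x2 - x1).
S = (375.4 - 47.6) / (41.5 - 0.1)
S = 327.8 / 41.4
S = 7.9179 mV/unit

7.9179 mV/unit


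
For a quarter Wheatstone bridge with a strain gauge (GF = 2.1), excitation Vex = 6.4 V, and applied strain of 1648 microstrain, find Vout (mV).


Quarter bridge output: Vout = (GF * epsilon * Vex) / 4.
Vout = (2.1 * 1648e-6 * 6.4) / 4
Vout = 0.02214912 / 4 V
Vout = 0.00553728 V = 5.5373 mV

5.5373 mV


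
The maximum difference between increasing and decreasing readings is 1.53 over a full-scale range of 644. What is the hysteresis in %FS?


Hysteresis = (max difference / full scale) * 100%.
H = (1.53 / 644) * 100
H = 0.238 %FS

0.238 %FS


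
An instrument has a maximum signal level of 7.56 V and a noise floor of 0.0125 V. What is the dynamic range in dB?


Dynamic range = 20 * log10(Vmax / Vnoise).
DR = 20 * log10(7.56 / 0.0125)
DR = 20 * log10(604.8)
DR = 55.63 dB

55.63 dB


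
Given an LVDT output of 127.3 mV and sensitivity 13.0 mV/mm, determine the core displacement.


Displacement = Vout / sensitivity.
d = 127.3 / 13.0
d = 9.792 mm

9.792 mm


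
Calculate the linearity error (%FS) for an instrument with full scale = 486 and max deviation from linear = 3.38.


Linearity error = (max deviation / full scale) * 100%.
Linearity = (3.38 / 486) * 100
Linearity = 0.695 %FS

0.695 %FS


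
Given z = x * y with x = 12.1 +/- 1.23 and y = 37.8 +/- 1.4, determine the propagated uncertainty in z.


For a product z = x*y, the relative uncertainty is:
uz/z = sqrt((ux/x)^2 + (uy/y)^2)
Relative uncertainties: ux/x = 1.23/12.1 = 0.101653
uy/y = 1.4/37.8 = 0.037037
z = 12.1 * 37.8 = 457.4
uz = 457.4 * sqrt(0.101653^2 + 0.037037^2) = 49.484

49.484


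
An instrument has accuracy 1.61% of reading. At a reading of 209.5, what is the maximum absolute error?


Absolute error = (accuracy% / 100) * reading.
Error = (1.61 / 100) * 209.5
Error = 0.0161 * 209.5
Error = 3.3729

3.3729


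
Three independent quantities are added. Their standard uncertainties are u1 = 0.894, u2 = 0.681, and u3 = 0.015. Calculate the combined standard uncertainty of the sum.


For a sum of independent quantities, uc = sqrt(u1^2 + u2^2 + u3^2).
uc = sqrt(0.894^2 + 0.681^2 + 0.015^2)
uc = sqrt(0.799236 + 0.463761 + 0.000225)
uc = 1.1239

1.1239


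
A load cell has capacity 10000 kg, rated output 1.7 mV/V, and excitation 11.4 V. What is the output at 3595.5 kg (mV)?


Vout = rated_output * Vex * (load / capacity).
Vout = 1.7 * 11.4 * (3595.5 / 10000)
Vout = 1.7 * 11.4 * 0.35955
Vout = 6.968 mV

6.968 mV


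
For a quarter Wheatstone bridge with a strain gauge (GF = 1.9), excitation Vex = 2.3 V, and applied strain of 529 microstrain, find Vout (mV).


Quarter bridge output: Vout = (GF * epsilon * Vex) / 4.
Vout = (1.9 * 529e-6 * 2.3) / 4
Vout = 0.00231173 / 4 V
Vout = 0.00057793 V = 0.5779 mV

0.5779 mV


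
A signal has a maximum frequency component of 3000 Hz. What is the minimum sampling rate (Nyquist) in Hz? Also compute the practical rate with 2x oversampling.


By Nyquist theorem, fs_min = 2 * fmax.
fs_min = 2 * 3000 = 6000 Hz
Practical rate = 2 * fs_min = 2 * 6000 = 12000 Hz

fs_min = 6000 Hz, fs_practical = 12000 Hz


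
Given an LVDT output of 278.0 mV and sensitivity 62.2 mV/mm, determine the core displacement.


Displacement = Vout / sensitivity.
d = 278.0 / 62.2
d = 4.469 mm

4.469 mm


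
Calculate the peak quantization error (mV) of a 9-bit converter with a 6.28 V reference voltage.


The maximum quantization error is +/- LSB/2.
LSB = Vref / 2^n = 6.28 / 512 = 0.01226563 V
Max error = LSB / 2 = 0.01226563 / 2 = 0.00613281 V
Max error = 6.1328 mV

6.1328 mV


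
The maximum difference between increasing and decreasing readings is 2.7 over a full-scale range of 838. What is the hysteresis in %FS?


Hysteresis = (max difference / full scale) * 100%.
H = (2.7 / 838) * 100
H = 0.322 %FS

0.322 %FS


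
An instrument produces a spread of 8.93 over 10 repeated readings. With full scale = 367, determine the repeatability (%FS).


Repeatability = (spread / full scale) * 100%.
R = (8.93 / 367) * 100
R = 2.433 %FS

2.433 %FS


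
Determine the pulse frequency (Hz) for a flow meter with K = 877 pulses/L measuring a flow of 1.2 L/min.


Frequency = K * Q / 60 (converting L/min to L/s).
f = 877 * 1.2 / 60
f = 1052.4 / 60
f = 17.54 Hz

17.54 Hz


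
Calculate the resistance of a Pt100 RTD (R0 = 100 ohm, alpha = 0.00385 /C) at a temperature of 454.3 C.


The RTD equation: Rt = R0 * (1 + alpha * T).
Rt = 100 * (1 + 0.00385 * 454.3)
Rt = 100 * (1 + 1.749055)
Rt = 100 * 2.749055
Rt = 274.906 ohm

274.906 ohm


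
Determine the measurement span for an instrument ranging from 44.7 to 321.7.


Span = upper range - lower range.
Span = 321.7 - (44.7)
Span = 277.0

277.0


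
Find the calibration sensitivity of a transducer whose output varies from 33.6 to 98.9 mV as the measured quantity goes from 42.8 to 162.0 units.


Sensitivity = (y2 - y1) / (x2 - x1).
S = (98.9 - 33.6) / (162.0 - 42.8)
S = 65.3 / 119.2
S = 0.5478 mV/unit

0.5478 mV/unit


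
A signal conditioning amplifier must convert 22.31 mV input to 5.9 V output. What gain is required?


Gain = Vout / Vin (converting to same units).
G = 5.9 V / 22.31 mV
G = 5900.0 mV / 22.31 mV
G = 264.46

264.46


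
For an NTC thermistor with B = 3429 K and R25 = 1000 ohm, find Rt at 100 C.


NTC thermistor equation: Rt = R25 * exp(B * (1/T - 1/T25)).
T in Kelvin: 373.15 K, T25 = 298.15 K
1/T - 1/T25 = 1/373.15 - 1/298.15 = -0.00067413
B * (1/T - 1/T25) = 3429 * -0.00067413 = -2.3116
Rt = 1000 * exp(-2.3116) = 99.1 ohm

99.1 ohm


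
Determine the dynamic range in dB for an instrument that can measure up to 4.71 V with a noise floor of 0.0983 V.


Dynamic range = 20 * log10(Vmax / Vnoise).
DR = 20 * log10(4.71 / 0.0983)
DR = 20 * log10(47.91)
DR = 33.61 dB

33.61 dB


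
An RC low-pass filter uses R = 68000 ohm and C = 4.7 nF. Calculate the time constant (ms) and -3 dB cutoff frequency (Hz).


Time constant: tau = R * C.
tau = 68000 * 4.70e-09 = 0.0003196 s
tau = 0.3196 ms
Cutoff frequency: fc = 1 / (2*pi*R*C).
fc = 1 / (2*pi*0.0003196) = 497.98 Hz

tau = 0.3196 ms, fc = 497.98 Hz


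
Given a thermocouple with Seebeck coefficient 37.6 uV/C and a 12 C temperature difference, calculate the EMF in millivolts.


The thermocouple output V = sensitivity * dT.
V = 37.6 uV/C * 12 C
V = 451.2 uV
V = 0.451 mV

0.451 mV


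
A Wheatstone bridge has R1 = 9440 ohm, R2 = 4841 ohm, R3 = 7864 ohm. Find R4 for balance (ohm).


At balance: R1*R4 = R2*R3, so R4 = R2*R3/R1.
R4 = 4841 * 7864 / 9440
R4 = 38069624 / 9440
R4 = 4032.8 ohm

4032.8 ohm


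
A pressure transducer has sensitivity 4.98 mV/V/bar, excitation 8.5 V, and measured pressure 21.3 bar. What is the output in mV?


Output = sensitivity * Vex * P.
Vout = 4.98 * 8.5 * 21.3
Vout = 42.33 * 21.3
Vout = 901.63 mV

901.63 mV


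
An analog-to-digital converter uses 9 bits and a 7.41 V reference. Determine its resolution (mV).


The resolution (LSB) of an ADC is Vref / 2^n.
LSB = 7.41 / 2^9
LSB = 7.41 / 512
LSB = 0.01447266 V = 14.47265625 mV

14.47265625 mV


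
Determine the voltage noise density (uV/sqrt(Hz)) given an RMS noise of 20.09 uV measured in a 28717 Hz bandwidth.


Noise spectral density = Vrms / sqrt(BW).
NSD = 20.09 / sqrt(28717)
NSD = 20.09 / 169.4609
NSD = 0.1186 uV/sqrt(Hz)

0.1186 uV/sqrt(Hz)


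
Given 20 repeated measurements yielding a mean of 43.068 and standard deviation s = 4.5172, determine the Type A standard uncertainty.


The standard uncertainty for Type A evaluation is u = s / sqrt(n).
u = 4.5172 / sqrt(20)
u = 4.5172 / 4.4721
u = 1.0101

1.0101


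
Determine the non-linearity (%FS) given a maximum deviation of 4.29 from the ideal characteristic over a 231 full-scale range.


Linearity error = (max deviation / full scale) * 100%.
Linearity = (4.29 / 231) * 100
Linearity = 1.857 %FS

1.857 %FS


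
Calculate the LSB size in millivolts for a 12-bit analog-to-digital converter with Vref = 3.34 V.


The resolution (LSB) of an ADC is Vref / 2^n.
LSB = 3.34 / 2^12
LSB = 3.34 / 4096
LSB = 0.00081543 V = 0.81542969 mV

0.81542969 mV


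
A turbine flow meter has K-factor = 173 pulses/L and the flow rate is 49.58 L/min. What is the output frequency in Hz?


Frequency = K * Q / 60 (converting L/min to L/s).
f = 173 * 49.58 / 60
f = 8577.34 / 60
f = 142.96 Hz

142.96 Hz


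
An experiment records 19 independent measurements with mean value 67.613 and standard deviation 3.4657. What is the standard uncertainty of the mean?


The standard uncertainty for Type A evaluation is u = s / sqrt(n).
u = 3.4657 / sqrt(19)
u = 3.4657 / 4.3589
u = 0.7951

0.7951


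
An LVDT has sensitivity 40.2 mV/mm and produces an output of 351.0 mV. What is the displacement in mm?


Displacement = Vout / sensitivity.
d = 351.0 / 40.2
d = 8.731 mm

8.731 mm


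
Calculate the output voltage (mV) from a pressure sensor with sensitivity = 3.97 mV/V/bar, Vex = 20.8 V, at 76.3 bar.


Output = sensitivity * Vex * P.
Vout = 3.97 * 20.8 * 76.3
Vout = 82.576 * 76.3
Vout = 6300.55 mV

6300.55 mV


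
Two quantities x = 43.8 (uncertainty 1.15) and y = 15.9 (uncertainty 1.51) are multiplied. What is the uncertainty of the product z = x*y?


For a product z = x*y, the relative uncertainty is:
uz/z = sqrt((ux/x)^2 + (uy/y)^2)
Relative uncertainties: ux/x = 1.15/43.8 = 0.026256
uy/y = 1.51/15.9 = 0.094969
z = 43.8 * 15.9 = 696.4
uz = 696.4 * sqrt(0.026256^2 + 0.094969^2) = 68.619

68.619


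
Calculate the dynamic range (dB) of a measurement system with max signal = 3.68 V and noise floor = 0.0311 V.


Dynamic range = 20 * log10(Vmax / Vnoise).
DR = 20 * log10(3.68 / 0.0311)
DR = 20 * log10(118.33)
DR = 41.46 dB

41.46 dB


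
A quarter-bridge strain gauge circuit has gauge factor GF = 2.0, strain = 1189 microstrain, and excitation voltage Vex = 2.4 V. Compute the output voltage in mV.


Quarter bridge output: Vout = (GF * epsilon * Vex) / 4.
Vout = (2.0 * 1189e-6 * 2.4) / 4
Vout = 0.0057072 / 4 V
Vout = 0.0014268 V = 1.4268 mV

1.4268 mV


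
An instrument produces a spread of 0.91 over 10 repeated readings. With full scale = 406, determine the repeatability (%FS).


Repeatability = (spread / full scale) * 100%.
R = (0.91 / 406) * 100
R = 0.224 %FS

0.224 %FS


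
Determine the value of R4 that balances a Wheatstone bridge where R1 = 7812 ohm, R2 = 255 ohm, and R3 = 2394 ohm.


At balance: R1*R4 = R2*R3, so R4 = R2*R3/R1.
R4 = 255 * 2394 / 7812
R4 = 610470 / 7812
R4 = 78.15 ohm

78.15 ohm


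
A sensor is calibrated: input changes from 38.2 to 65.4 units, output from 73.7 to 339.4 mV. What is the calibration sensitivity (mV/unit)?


Sensitivity = (y2 - y1) / (x2 - x1).
S = (339.4 - 73.7) / (65.4 - 38.2)
S = 265.7 / 27.2
S = 9.7684 mV/unit

9.7684 mV/unit


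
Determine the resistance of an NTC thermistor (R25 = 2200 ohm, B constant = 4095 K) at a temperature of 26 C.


NTC thermistor equation: Rt = R25 * exp(B * (1/T - 1/T25)).
T in Kelvin: 299.15 K, T25 = 298.15 K
1/T - 1/T25 = 1/299.15 - 1/298.15 = -1.121e-05
B * (1/T - 1/T25) = 4095 * -1.121e-05 = -0.0459
Rt = 2200 * exp(-0.0459) = 2101.3 ohm

2101.3 ohm


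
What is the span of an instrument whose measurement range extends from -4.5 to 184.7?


Span = upper range - lower range.
Span = 184.7 - (-4.5)
Span = 189.2

189.2


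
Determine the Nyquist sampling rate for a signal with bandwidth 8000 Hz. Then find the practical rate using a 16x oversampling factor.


By Nyquist theorem, fs_min = 2 * fmax.
fs_min = 2 * 8000 = 16000 Hz
Practical rate = 16 * fs_min = 16 * 16000 = 256000 Hz

fs_min = 16000 Hz, fs_practical = 256000 Hz


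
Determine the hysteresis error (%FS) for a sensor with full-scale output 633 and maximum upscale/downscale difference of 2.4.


Hysteresis = (max difference / full scale) * 100%.
H = (2.4 / 633) * 100
H = 0.379 %FS

0.379 %FS


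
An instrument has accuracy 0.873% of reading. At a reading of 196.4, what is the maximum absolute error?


Absolute error = (accuracy% / 100) * reading.
Error = (0.873 / 100) * 196.4
Error = 0.00873 * 196.4
Error = 1.7146

1.7146


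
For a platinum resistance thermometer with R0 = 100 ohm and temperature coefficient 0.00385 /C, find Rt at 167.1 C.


The RTD equation: Rt = R0 * (1 + alpha * T).
Rt = 100 * (1 + 0.00385 * 167.1)
Rt = 100 * (1 + 0.643335)
Rt = 100 * 1.643335
Rt = 164.333 ohm

164.333 ohm


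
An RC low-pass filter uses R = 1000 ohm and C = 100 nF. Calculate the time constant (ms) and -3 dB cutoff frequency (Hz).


Time constant: tau = R * C.
tau = 1000 * 1.00e-07 = 0.0001 s
tau = 0.1 ms
Cutoff frequency: fc = 1 / (2*pi*R*C).
fc = 1 / (2*pi*0.0001) = 1591.55 Hz

tau = 0.1 ms, fc = 1591.55 Hz


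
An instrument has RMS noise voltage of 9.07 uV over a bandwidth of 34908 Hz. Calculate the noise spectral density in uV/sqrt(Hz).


Noise spectral density = Vrms / sqrt(BW).
NSD = 9.07 / sqrt(34908)
NSD = 9.07 / 186.8368
NSD = 0.0485 uV/sqrt(Hz)

0.0485 uV/sqrt(Hz)


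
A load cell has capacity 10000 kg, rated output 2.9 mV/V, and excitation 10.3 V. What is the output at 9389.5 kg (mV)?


Vout = rated_output * Vex * (load / capacity).
Vout = 2.9 * 10.3 * (9389.5 / 10000)
Vout = 2.9 * 10.3 * 0.93895
Vout = 28.046 mV

28.046 mV


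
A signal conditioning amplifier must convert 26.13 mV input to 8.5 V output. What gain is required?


Gain = Vout / Vin (converting to same units).
G = 8.5 V / 26.13 mV
G = 8500.0 mV / 26.13 mV
G = 325.3

325.3


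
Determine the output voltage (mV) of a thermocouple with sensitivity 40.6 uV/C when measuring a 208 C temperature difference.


The thermocouple output V = sensitivity * dT.
V = 40.6 uV/C * 208 C
V = 8444.8 uV
V = 8.445 mV

8.445 mV


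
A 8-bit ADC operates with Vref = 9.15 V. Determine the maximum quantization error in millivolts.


The maximum quantization error is +/- LSB/2.
LSB = Vref / 2^n = 9.15 / 256 = 0.03574219 V
Max error = LSB / 2 = 0.03574219 / 2 = 0.01787109 V
Max error = 17.8711 mV

17.8711 mV


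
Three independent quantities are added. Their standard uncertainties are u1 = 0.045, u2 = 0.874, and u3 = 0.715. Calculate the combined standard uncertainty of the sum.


For a sum of independent quantities, uc = sqrt(u1^2 + u2^2 + u3^2).
uc = sqrt(0.045^2 + 0.874^2 + 0.715^2)
uc = sqrt(0.002025 + 0.763876 + 0.511225)
uc = 1.1301

1.1301


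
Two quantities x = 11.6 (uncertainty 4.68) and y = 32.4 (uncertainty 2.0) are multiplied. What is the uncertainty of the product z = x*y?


For a product z = x*y, the relative uncertainty is:
uz/z = sqrt((ux/x)^2 + (uy/y)^2)
Relative uncertainties: ux/x = 4.68/11.6 = 0.403448
uy/y = 2.0/32.4 = 0.061728
z = 11.6 * 32.4 = 375.8
uz = 375.8 * sqrt(0.403448^2 + 0.061728^2) = 153.397

153.397


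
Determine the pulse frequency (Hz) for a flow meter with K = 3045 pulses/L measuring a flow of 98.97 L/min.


Frequency = K * Q / 60 (converting L/min to L/s).
f = 3045 * 98.97 / 60
f = 301363.65 / 60
f = 5022.73 Hz

5022.73 Hz


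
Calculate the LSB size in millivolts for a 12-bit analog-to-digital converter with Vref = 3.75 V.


The resolution (LSB) of an ADC is Vref / 2^n.
LSB = 3.75 / 2^12
LSB = 3.75 / 4096
LSB = 0.00091553 V = 0.91552734 mV

0.91552734 mV


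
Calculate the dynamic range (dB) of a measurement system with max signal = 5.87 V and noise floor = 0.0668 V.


Dynamic range = 20 * log10(Vmax / Vnoise).
DR = 20 * log10(5.87 / 0.0668)
DR = 20 * log10(87.87)
DR = 38.88 dB

38.88 dB


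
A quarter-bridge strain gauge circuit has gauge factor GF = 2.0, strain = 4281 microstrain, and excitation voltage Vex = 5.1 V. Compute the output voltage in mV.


Quarter bridge output: Vout = (GF * epsilon * Vex) / 4.
Vout = (2.0 * 4281e-6 * 5.1) / 4
Vout = 0.0436662 / 4 V
Vout = 0.01091655 V = 10.9165 mV

10.9165 mV


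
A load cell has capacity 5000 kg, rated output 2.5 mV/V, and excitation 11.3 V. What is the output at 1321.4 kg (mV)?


Vout = rated_output * Vex * (load / capacity).
Vout = 2.5 * 11.3 * (1321.4 / 5000)
Vout = 2.5 * 11.3 * 0.26428
Vout = 7.466 mV

7.466 mV


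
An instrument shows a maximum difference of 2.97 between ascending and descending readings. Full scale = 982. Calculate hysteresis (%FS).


Hysteresis = (max difference / full scale) * 100%.
H = (2.97 / 982) * 100
H = 0.302 %FS

0.302 %FS


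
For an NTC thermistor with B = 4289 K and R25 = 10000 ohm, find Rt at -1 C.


NTC thermistor equation: Rt = R25 * exp(B * (1/T - 1/T25)).
T in Kelvin: 272.15 K, T25 = 298.15 K
1/T - 1/T25 = 1/272.15 - 1/298.15 = 0.00032043
B * (1/T - 1/T25) = 4289 * 0.00032043 = 1.3743
Rt = 10000 * exp(1.3743) = 39523.7 ohm

39523.7 ohm


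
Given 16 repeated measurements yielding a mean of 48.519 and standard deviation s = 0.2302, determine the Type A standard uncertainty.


The standard uncertainty for Type A evaluation is u = s / sqrt(n).
u = 0.2302 / sqrt(16)
u = 0.2302 / 4.0
u = 0.0575

0.0575


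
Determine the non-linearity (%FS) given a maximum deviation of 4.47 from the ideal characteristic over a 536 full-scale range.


Linearity error = (max deviation / full scale) * 100%.
Linearity = (4.47 / 536) * 100
Linearity = 0.834 %FS

0.834 %FS


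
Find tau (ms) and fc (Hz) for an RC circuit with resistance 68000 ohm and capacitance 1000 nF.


Time constant: tau = R * C.
tau = 68000 * 1.00e-06 = 0.068 s
tau = 68.0 ms
Cutoff frequency: fc = 1 / (2*pi*R*C).
fc = 1 / (2*pi*0.068) = 2.34 Hz

tau = 68.0 ms, fc = 2.34 Hz


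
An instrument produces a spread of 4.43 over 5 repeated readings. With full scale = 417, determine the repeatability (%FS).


Repeatability = (spread / full scale) * 100%.
R = (4.43 / 417) * 100
R = 1.062 %FS

1.062 %FS


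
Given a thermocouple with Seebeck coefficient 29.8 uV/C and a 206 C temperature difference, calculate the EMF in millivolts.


The thermocouple output V = sensitivity * dT.
V = 29.8 uV/C * 206 C
V = 6138.8 uV
V = 6.139 mV

6.139 mV


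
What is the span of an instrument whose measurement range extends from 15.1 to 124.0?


Span = upper range - lower range.
Span = 124.0 - (15.1)
Span = 108.9

108.9


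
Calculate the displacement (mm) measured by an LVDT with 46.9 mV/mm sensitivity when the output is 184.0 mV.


Displacement = Vout / sensitivity.
d = 184.0 / 46.9
d = 3.923 mm

3.923 mm


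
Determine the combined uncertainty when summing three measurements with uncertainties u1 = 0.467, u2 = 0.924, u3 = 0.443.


For a sum of independent quantities, uc = sqrt(u1^2 + u2^2 + u3^2).
uc = sqrt(0.467^2 + 0.924^2 + 0.443^2)
uc = sqrt(0.218089 + 0.853776 + 0.196249)
uc = 1.1261

1.1261


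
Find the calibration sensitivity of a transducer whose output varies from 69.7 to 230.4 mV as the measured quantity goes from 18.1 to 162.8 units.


Sensitivity = (y2 - y1) / (x2 - x1).
S = (230.4 - 69.7) / (162.8 - 18.1)
S = 160.7 / 144.7
S = 1.1106 mV/unit

1.1106 mV/unit


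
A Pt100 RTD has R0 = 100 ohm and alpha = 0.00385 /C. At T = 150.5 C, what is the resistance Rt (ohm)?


The RTD equation: Rt = R0 * (1 + alpha * T).
Rt = 100 * (1 + 0.00385 * 150.5)
Rt = 100 * (1 + 0.579425)
Rt = 100 * 1.579425
Rt = 157.942 ohm

157.942 ohm


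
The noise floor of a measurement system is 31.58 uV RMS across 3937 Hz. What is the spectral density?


Noise spectral density = Vrms / sqrt(BW).
NSD = 31.58 / sqrt(3937)
NSD = 31.58 / 62.7455
NSD = 0.5033 uV/sqrt(Hz)

0.5033 uV/sqrt(Hz)


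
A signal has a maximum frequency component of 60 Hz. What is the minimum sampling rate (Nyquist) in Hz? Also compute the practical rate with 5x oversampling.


By Nyquist theorem, fs_min = 2 * fmax.
fs_min = 2 * 60 = 120 Hz
Practical rate = 5 * fs_min = 5 * 120 = 600 Hz

fs_min = 120 Hz, fs_practical = 600 Hz


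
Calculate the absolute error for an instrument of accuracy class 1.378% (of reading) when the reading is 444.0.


Absolute error = (accuracy% / 100) * reading.
Error = (1.378 / 100) * 444.0
Error = 0.01378 * 444.0
Error = 6.1183

6.1183


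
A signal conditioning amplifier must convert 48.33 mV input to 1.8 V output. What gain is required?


Gain = Vout / Vin (converting to same units).
G = 1.8 V / 48.33 mV
G = 1800.0 mV / 48.33 mV
G = 37.24

37.24


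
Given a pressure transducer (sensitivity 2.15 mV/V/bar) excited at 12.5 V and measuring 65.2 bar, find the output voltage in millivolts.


Output = sensitivity * Vex * P.
Vout = 2.15 * 12.5 * 65.2
Vout = 26.875 * 65.2
Vout = 1752.25 mV

1752.25 mV


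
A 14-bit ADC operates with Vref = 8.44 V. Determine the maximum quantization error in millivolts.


The maximum quantization error is +/- LSB/2.
LSB = Vref / 2^n = 8.44 / 16384 = 0.00051514 V
Max error = LSB / 2 = 0.00051514 / 2 = 0.00025757 V
Max error = 0.2576 mV

0.2576 mV


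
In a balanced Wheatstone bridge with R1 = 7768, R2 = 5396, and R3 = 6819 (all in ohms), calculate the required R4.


At balance: R1*R4 = R2*R3, so R4 = R2*R3/R1.
R4 = 5396 * 6819 / 7768
R4 = 36795324 / 7768
R4 = 4736.78 ohm

4736.78 ohm


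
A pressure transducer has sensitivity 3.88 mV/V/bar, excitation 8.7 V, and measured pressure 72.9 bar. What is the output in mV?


Output = sensitivity * Vex * P.
Vout = 3.88 * 8.7 * 72.9
Vout = 33.756 * 72.9
Vout = 2460.81 mV

2460.81 mV


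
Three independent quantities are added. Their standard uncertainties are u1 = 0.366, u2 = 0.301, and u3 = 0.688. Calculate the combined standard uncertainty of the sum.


For a sum of independent quantities, uc = sqrt(u1^2 + u2^2 + u3^2).
uc = sqrt(0.366^2 + 0.301^2 + 0.688^2)
uc = sqrt(0.133956 + 0.090601 + 0.473344)
uc = 0.8354

0.8354


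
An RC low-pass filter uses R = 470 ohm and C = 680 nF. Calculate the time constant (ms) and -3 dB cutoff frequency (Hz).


Time constant: tau = R * C.
tau = 470 * 6.80e-07 = 0.0003196 s
tau = 0.3196 ms
Cutoff frequency: fc = 1 / (2*pi*R*C).
fc = 1 / (2*pi*0.0003196) = 497.98 Hz

tau = 0.3196 ms, fc = 497.98 Hz


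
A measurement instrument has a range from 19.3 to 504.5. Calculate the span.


Span = upper range - lower range.
Span = 504.5 - (19.3)
Span = 485.2

485.2
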